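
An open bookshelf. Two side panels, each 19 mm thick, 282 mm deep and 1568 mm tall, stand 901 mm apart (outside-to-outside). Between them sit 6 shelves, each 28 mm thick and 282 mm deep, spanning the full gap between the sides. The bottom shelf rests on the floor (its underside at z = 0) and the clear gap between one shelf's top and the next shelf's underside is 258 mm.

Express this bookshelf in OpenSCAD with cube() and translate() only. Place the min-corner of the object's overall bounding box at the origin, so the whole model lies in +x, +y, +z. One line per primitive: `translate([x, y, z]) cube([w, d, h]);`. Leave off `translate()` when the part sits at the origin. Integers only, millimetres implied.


cube([19, 282, 1568]);
translate([882, 0, 0]) cube([19, 282, 1568]);
translate([19, 0, 0]) cube([863, 282, 28]);
translate([19, 0, 286]) cube([863, 282, 28]);
translate([19, 0, 572]) cube([863, 282, 28]);
translate([19, 0, 858]) cube([863, 282, 28]);
translate([19, 0, 1144]) cube([863, 282, 28]);
translate([19, 0, 1430]) cube([863, 282, 28]);


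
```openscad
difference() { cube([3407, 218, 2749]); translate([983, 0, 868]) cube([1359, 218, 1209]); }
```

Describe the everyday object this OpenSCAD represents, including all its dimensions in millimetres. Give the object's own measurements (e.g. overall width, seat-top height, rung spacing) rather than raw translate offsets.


A wall 3407 mm long (x), 218 mm thick (y), 2749 mm tall, with a rectangular window opening cut through it. The opening is 1359 mm wide and 1209 mm tall; its sill is at z = 868 mm and its near (−x) edge is 983 mm from the wall's −x end. The opening passes through the full wall thickness.


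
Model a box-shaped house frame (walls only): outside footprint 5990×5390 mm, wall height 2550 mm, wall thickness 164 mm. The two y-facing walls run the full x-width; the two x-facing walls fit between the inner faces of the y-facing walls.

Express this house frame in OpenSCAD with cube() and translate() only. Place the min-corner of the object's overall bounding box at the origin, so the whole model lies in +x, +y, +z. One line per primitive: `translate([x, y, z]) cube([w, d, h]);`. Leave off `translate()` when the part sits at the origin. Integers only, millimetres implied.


cube([5990, 164, 2550]);
translate([0, 5226, 0]) cube([5990, 164, 2550]);
translate([0, 164, 0]) cube([164, 5062, 2550]);
translate([5826, 164, 0]) cube([164, 5062, 2550]);


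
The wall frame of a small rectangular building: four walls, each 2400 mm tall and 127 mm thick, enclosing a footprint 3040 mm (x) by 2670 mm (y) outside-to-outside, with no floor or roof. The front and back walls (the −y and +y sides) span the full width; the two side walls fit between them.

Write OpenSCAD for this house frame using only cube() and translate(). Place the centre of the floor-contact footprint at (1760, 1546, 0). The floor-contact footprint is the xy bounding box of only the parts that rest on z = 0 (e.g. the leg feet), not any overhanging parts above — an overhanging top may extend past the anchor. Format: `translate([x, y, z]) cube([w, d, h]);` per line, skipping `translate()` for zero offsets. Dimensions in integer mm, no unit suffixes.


translate([240, 211, 0]) cube([3040, 127, 2400]);
translate([240, 2754, 0]) cube([3040, 127, 2400]);
translate([240, 338, 0]) cube([127, 2416, 2400]);
translate([3153, 338, 0]) cube([127, 2416, 2400]);


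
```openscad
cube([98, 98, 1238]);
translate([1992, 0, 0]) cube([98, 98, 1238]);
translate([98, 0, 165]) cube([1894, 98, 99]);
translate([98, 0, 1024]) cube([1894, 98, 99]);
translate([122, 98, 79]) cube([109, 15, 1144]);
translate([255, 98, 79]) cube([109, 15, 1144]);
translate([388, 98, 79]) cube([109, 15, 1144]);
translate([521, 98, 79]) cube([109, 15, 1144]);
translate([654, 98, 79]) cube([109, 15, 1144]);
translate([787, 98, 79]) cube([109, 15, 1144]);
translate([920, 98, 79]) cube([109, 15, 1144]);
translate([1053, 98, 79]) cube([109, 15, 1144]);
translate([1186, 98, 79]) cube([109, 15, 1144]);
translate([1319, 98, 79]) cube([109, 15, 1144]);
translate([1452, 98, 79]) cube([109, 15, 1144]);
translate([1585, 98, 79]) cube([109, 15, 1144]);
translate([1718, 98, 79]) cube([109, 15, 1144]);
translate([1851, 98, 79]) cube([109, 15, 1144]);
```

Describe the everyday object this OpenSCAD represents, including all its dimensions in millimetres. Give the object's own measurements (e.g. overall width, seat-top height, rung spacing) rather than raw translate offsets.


A fence section. Two 98×98 mm posts, 1238 mm tall, stand on the floor with a clear span of 1894 mm between their inner faces. Two horizontal rails of 98×99 mm section span the gap between the posts with their undersides at z = 165 mm and z = 1024 mm, flush with the posts' −y face. 14 pickets, each 109 mm wide, 15 mm thick and 1144 mm tall, are fixed to the +y face of the rails with their bottoms at z = 79 mm, spaced across the span with a 24 mm gap after the −x post and between neighbouring pickets, with 32 mm left before the +x post.


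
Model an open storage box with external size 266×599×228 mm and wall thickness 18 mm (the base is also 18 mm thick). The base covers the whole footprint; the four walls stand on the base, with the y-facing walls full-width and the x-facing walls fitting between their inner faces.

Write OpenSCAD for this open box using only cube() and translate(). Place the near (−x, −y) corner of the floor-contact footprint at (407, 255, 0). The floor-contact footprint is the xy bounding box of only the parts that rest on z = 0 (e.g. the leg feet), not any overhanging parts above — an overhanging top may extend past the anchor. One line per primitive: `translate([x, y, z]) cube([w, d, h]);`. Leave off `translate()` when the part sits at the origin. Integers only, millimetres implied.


translate([407, 255, 0]) cube([266, 599, 18]);
translate([407, 255, 18]) cube([266, 18, 210]);
translate([407, 836, 18]) cube([266, 18, 210]);
translate([407, 273, 18]) cube([18, 563, 210]);
translate([655, 273, 18]) cube([18, 563, 210]);


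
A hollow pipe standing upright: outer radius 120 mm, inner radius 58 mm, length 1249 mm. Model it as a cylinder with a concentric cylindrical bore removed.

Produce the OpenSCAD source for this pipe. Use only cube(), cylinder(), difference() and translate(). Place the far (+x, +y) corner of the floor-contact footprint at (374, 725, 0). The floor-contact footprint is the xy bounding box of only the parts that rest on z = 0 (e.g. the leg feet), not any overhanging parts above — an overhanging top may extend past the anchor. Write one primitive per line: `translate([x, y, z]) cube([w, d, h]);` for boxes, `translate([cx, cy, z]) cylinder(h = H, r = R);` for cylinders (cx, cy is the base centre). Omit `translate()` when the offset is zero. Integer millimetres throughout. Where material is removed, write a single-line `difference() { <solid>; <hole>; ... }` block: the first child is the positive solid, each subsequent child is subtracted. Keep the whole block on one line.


difference() { translate([254, 605, 0]) cylinder(h = 1249, r = 120); translate([254, 605, 0]) cylinder(h = 1249, r = 58); }


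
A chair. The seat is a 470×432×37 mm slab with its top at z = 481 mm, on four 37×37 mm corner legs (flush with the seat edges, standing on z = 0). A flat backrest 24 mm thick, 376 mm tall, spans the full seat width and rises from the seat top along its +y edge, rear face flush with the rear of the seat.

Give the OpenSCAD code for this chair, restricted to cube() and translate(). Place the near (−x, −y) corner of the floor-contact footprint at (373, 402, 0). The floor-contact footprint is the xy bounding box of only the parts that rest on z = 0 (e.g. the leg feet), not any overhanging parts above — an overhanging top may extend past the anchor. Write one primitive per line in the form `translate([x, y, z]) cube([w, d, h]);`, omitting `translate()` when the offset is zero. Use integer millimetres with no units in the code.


// leg_h = 481 - 37 = 444
translate([373, 402, 444]) cube([470, 432, 37]);
translate([373, 402, 0]) cube([37, 37, 444]);
translate([806, 402, 0]) cube([37, 37, 444]);
translate([373, 797, 0]) cube([37, 37, 444]);
translate([806, 797, 0]) cube([37, 37, 444]);
translate([373, 810, 481]) cube([470, 24, 376]);


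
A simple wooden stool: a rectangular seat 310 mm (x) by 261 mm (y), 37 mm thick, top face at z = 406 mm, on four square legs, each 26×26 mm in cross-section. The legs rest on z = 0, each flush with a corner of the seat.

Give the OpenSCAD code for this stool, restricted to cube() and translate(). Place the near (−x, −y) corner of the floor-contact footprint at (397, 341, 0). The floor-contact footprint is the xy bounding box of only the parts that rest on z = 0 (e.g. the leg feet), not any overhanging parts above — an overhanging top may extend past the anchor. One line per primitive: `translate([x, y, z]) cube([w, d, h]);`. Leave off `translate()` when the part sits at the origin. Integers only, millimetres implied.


translate([397, 341, 369]) cube([310, 261, 37]);
translate([397, 341, 0]) cube([26, 26, 369]);
translate([681, 341, 0]) cube([26, 26, 369]);
translate([397, 576, 0]) cube([26, 26, 369]);
translate([681, 576, 0]) cube([26, 26, 369]);


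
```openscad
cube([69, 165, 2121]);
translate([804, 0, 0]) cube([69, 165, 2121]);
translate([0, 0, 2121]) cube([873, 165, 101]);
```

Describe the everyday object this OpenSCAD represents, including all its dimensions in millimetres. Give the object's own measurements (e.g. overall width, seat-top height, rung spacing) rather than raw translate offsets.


A door frame. The clear opening is 735 mm wide and 2121 mm high. Two 69 mm wide jambs, 165 mm deep, stand either side of the opening from the floor to the top of the opening. A 101 mm thick head sits across the top of both jambs, spanning the full outside width of the frame.


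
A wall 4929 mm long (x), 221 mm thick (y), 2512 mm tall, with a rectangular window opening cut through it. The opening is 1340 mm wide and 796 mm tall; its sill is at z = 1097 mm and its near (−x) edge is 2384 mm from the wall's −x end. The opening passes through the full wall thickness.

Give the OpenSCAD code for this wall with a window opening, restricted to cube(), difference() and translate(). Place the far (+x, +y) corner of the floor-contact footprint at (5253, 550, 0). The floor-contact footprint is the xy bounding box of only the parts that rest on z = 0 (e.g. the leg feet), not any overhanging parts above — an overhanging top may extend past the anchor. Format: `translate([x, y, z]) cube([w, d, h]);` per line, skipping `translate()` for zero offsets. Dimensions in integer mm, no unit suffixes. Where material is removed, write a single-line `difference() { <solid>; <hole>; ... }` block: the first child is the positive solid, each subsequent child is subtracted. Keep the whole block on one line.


difference() { translate([324, 329, 0]) cube([4929, 221, 2512]); translate([2708, 329, 1097]) cube([1340, 221, 796]); }


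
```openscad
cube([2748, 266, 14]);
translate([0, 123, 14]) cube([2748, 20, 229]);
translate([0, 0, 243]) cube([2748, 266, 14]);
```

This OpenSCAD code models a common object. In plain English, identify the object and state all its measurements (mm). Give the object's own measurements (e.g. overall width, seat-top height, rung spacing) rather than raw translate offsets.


An I-beam lying along x, 2748 mm long. Overall section height 257 mm. Two flanges 266 mm wide (y) and 14 mm thick, one on the floor and one at the top; a web 20 mm thick runs between them, centred on the flange width.


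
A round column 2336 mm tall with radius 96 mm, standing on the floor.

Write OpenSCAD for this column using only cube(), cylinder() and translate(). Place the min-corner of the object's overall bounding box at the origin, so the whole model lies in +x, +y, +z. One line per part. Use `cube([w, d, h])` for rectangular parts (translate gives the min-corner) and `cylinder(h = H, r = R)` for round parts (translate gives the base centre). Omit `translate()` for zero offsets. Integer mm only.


translate([96, 96, 0]) cylinder(h = 2336, r = 96);


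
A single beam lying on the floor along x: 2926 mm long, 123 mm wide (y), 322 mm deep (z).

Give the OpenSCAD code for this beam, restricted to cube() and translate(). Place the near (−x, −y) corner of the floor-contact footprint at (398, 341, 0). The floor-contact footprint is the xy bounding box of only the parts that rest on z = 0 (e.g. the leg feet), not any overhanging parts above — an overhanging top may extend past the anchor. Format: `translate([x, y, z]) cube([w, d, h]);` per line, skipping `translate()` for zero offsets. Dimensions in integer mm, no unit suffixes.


translate([398, 341, 0]) cube([2926, 123, 322]);


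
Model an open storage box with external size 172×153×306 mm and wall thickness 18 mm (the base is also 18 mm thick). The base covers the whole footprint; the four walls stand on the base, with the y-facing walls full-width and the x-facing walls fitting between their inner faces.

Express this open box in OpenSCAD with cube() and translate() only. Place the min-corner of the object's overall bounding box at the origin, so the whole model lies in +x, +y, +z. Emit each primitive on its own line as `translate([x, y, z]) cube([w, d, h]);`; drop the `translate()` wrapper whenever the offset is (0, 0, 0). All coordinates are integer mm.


cube([172, 153, 18]);
translate([0, 0, 18]) cube([172, 18, 288]);
translate([0, 135, 18]) cube([172, 18, 288]);
translate([0, 18, 18]) cube([18, 117, 288]);
translate([154, 18, 18]) cube([18, 117, 288]);


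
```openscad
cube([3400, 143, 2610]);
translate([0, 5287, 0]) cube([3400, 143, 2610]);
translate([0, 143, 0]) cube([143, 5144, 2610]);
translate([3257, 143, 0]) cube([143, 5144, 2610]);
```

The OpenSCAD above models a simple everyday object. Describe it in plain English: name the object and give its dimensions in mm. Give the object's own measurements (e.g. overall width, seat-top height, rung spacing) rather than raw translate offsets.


The wall frame of a small rectangular building: four walls, each 2610 mm tall and 143 mm thick, enclosing a footprint 3400 mm (x) by 5430 mm (y) outside-to-outside, with no floor or roof. The front and back walls (the −y and +y sides) span the full width; the two side walls fit between them.


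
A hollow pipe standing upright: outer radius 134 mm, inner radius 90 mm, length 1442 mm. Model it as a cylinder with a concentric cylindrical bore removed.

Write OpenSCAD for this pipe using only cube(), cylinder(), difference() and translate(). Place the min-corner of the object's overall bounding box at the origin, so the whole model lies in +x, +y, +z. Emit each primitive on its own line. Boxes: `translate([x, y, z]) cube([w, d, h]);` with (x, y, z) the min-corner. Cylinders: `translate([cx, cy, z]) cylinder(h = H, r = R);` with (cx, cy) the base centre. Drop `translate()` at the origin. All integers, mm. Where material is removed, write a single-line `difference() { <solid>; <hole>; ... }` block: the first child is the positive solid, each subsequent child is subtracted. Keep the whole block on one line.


difference() { translate([134, 134, 0]) cylinder(h = 1442, r = 134); translate([134, 134, 0]) cylinder(h = 1442, r = 90); }


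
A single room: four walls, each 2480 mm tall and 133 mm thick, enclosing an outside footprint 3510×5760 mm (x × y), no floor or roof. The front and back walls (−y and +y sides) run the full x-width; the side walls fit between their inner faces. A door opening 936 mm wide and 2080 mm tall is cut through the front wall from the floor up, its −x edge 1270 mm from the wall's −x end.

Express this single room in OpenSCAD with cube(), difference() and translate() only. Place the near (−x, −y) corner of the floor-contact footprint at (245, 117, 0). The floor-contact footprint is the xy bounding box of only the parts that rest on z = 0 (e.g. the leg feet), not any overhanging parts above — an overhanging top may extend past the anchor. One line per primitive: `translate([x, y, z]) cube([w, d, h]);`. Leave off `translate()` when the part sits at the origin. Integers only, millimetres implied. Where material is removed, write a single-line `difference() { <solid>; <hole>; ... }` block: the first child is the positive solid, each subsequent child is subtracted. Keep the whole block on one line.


difference() { translate([245, 117, 0]) cube([3510, 133, 2480]); translate([1515, 117, 0]) cube([936, 133, 2080]); }
translate([245, 5744, 0]) cube([3510, 133, 2480]);
translate([245, 250, 0]) cube([133, 5494, 2480]);
translate([3622, 250, 0]) cube([133, 5494, 2480]);


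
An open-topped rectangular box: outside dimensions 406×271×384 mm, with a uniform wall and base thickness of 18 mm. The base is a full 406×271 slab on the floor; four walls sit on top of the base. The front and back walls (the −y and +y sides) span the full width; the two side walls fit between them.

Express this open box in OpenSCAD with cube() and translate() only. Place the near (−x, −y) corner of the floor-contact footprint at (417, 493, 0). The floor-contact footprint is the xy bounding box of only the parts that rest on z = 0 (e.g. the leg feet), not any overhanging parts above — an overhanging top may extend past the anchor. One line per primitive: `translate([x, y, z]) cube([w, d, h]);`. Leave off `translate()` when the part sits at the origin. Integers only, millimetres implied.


translate([417, 493, 0]) cube([406, 271, 18]);
translate([417, 493, 18]) cube([406, 18, 366]);
translate([417, 746, 18]) cube([406, 18, 366]);
translate([417, 511, 18]) cube([18, 235, 366]);
translate([805, 511, 18]) cube([18, 235, 366]);


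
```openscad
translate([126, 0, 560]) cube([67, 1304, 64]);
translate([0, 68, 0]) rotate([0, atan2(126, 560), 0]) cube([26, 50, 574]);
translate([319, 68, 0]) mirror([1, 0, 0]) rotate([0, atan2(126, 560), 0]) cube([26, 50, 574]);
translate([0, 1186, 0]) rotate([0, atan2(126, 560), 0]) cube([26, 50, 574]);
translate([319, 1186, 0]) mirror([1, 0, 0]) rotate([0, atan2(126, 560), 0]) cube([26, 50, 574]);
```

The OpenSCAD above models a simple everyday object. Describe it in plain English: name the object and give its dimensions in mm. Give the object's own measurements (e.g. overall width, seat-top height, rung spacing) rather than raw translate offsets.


A sawhorse. A 67×1304×64 mm beam (x, y, z) sits on two A-frame leg pairs. Each pair is two raked legs of 26×50 mm section (50 mm along y) splaying symmetrically in x. Each leg rises 560 mm vertically over 126 mm of horizontal reach and is 574 mm long along its own axis. Every leg's outer bottom edge rests on the floor and its outer top edge meets a bottom edge of the beam — the left legs (tilting toward +x) meet the beam's −x bottom edge, the right legs (their mirror images, tilting toward −x) meet its +x bottom edge — so the leg tops tuck under the beam, the beam's underside is 560 mm above the floor, and the feet are 319 mm apart outside-to-outside with the beam centred between them. The two leg pairs are set in 68 mm from either end of the beam.


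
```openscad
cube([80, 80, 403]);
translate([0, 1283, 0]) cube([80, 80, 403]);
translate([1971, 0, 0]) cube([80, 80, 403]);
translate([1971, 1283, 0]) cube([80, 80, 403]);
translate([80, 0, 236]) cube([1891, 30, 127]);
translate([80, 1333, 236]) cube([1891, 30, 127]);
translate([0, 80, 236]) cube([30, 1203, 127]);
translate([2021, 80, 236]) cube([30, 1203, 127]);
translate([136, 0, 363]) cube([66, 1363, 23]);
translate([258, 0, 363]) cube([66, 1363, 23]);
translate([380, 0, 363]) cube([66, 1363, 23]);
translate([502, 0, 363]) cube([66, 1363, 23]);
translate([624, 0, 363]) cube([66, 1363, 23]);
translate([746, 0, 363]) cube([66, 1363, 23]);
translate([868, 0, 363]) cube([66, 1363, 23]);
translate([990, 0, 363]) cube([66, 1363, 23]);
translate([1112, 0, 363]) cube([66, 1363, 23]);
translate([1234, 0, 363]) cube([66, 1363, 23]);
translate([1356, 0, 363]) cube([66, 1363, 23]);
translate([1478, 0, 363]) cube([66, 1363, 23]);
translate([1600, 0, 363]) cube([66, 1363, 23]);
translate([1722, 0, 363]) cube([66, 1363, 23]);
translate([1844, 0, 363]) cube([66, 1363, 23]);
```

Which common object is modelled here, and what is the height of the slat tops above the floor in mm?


A bed frame. The slat-top height is 386 mm.

Four posts, four rails, and a row of slats — a bed frame. Slats sit on the rails at z = 236 + 127 = 363; with slat thickness 23, the top is 386 mm.


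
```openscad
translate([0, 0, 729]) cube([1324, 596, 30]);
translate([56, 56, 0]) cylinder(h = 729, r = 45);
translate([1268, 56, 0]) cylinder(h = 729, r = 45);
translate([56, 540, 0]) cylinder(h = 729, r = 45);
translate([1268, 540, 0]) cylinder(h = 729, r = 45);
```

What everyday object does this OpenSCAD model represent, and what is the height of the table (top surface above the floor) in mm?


A table. The table height is 759 mm.

A 1324×596×30 slab sits at z = 729 on four Ø90 mm round legs — a table. The top surface is at 729 + 30 = 759 mm.


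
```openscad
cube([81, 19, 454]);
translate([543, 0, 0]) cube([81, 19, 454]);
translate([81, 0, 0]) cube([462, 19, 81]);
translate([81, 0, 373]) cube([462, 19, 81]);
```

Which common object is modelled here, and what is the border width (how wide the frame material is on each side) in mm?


A picture frame. The border width is 81 mm.

Four thin pieces enclosing a rectangular opening — a picture frame. The two full-height stiles are 454 mm tall; the top rail sits at z = 373 and is 81 mm tall, so the border above the opening is 454 − 373 = 81 mm, matching the stile x-width.


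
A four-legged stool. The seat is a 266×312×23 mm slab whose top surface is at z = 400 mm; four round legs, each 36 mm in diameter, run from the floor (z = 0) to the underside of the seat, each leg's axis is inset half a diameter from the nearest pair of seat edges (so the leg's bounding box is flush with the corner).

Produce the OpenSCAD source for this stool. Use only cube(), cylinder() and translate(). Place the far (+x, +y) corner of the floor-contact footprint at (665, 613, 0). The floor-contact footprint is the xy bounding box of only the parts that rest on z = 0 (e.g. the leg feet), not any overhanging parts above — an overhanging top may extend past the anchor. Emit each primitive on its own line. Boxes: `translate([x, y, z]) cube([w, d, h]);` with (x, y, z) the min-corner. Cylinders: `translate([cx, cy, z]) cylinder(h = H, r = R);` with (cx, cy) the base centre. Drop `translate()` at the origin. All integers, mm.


translate([399, 301, 377]) cube([266, 312, 23]);
translate([417, 319, 0]) cylinder(h = 377, r = 18);
translate([647, 319, 0]) cylinder(h = 377, r = 18);
translate([417, 595, 0]) cylinder(h = 377, r = 18);
translate([647, 595, 0]) cylinder(h = 377, r = 18);


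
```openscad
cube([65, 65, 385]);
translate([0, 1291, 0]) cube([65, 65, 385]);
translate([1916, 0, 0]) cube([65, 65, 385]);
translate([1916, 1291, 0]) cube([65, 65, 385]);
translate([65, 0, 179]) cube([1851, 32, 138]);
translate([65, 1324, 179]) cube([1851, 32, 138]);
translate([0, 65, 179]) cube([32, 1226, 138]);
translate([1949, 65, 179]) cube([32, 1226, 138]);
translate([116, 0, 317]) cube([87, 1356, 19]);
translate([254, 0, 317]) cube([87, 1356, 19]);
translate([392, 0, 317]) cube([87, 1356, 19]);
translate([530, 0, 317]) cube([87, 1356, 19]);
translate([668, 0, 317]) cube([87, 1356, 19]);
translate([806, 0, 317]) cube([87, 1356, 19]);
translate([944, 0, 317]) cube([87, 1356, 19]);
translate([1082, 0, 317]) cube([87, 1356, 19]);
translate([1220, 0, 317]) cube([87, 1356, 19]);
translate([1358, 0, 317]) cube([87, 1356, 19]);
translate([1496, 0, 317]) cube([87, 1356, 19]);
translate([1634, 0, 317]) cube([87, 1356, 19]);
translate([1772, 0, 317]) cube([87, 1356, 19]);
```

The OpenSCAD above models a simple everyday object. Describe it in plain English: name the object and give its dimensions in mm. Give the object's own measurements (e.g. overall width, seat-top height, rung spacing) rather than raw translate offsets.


A bed frame 1981 mm long (x) by 1356 mm wide (y). Four 65×65 mm corner posts, 385 mm tall, at the corners of the footprint. Four rails of 32 mm thickness and 138 mm height run between adjacent posts with their undersides at z = 179 mm, their outer faces flush with the outside of the frame (the two x-running rails run between the posts' inner faces; the two y-running rails run between the posts' inner faces). 13 slats, each 87 mm wide (x) and 19 mm thick, lie across the top of the two x-running rails, running the full 1356 mm width of the frame in y; along x they sit between the end posts with a 51 mm gap after the −x posts and between neighbouring slats, leaving 57 mm before the +x posts.


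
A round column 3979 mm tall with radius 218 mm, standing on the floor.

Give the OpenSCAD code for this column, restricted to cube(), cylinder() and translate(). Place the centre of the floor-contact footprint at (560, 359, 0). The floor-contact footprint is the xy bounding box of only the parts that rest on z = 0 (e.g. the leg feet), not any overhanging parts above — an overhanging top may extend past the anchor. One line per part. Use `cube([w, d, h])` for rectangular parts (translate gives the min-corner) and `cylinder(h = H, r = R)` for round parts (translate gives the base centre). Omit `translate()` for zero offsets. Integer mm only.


translate([560, 359, 0]) cylinder(h = 3979, r = 218);


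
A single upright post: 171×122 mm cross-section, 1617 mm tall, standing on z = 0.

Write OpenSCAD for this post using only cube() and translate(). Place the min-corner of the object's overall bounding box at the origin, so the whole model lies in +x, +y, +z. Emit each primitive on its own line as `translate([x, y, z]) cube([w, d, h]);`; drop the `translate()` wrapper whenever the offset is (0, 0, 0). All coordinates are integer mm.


cube([171, 122, 1617]);


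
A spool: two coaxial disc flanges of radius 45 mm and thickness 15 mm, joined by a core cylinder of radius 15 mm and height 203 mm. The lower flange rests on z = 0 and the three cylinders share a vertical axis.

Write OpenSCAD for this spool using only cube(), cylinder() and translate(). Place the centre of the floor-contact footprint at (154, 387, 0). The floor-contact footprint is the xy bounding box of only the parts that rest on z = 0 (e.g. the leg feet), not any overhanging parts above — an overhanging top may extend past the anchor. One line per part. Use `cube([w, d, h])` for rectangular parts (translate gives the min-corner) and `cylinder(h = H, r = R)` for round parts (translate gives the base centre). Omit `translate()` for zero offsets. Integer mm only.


translate([154, 387, 0]) cylinder(h = 15, r = 45);
translate([154, 387, 15]) cylinder(h = 203, r = 15);
translate([154, 387, 218]) cylinder(h = 15, r = 45);


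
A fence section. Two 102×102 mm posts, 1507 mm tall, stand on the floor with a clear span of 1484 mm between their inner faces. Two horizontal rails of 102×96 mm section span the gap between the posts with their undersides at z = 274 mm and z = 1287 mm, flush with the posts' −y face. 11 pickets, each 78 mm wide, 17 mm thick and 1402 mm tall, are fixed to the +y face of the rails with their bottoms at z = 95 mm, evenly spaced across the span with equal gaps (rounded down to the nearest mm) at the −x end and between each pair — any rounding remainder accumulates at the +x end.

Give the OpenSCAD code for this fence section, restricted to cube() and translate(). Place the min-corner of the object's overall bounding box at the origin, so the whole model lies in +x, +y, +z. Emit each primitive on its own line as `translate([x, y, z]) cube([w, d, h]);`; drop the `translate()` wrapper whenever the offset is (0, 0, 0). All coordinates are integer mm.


cube([102, 102, 1507]);
translate([1586, 0, 0]) cube([102, 102, 1507]);
translate([102, 0, 274]) cube([1484, 102, 96]);
translate([102, 0, 1287]) cube([1484, 102, 96]);
translate([154, 102, 95]) cube([78, 17, 1402]);
translate([284, 102, 95]) cube([78, 17, 1402]);
translate([414, 102, 95]) cube([78, 17, 1402]);
translate([544, 102, 95]) cube([78, 17, 1402]);
translate([674, 102, 95]) cube([78, 17, 1402]);
translate([804, 102, 95]) cube([78, 17, 1402]);
translate([934, 102, 95]) cube([78, 17, 1402]);
translate([1064, 102, 95]) cube([78, 17, 1402]);
translate([1194, 102, 95]) cube([78, 17, 1402]);
translate([1324, 102, 95]) cube([78, 17, 1402]);
translate([1454, 102, 95]) cube([78, 17, 1402]);


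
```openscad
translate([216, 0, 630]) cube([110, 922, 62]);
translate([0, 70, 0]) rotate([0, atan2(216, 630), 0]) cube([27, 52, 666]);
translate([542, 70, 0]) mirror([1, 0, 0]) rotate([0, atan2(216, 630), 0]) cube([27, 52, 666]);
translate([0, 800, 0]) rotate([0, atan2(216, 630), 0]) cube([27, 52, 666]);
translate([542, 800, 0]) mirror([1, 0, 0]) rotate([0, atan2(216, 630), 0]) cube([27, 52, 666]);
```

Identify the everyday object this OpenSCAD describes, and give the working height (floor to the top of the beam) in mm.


A sawhorse. The overall height is 692 mm.

A beam across two mirrored pairs of raked legs — a sawhorse. The beam's underside is at z = 630 (matching the legs' vertical rise in atan2(216, 630)) and the beam is 62 mm tall, so its top is at 630 + 62 = 692 mm. The raked legs top out at the beam's underside, so that is the highest point.


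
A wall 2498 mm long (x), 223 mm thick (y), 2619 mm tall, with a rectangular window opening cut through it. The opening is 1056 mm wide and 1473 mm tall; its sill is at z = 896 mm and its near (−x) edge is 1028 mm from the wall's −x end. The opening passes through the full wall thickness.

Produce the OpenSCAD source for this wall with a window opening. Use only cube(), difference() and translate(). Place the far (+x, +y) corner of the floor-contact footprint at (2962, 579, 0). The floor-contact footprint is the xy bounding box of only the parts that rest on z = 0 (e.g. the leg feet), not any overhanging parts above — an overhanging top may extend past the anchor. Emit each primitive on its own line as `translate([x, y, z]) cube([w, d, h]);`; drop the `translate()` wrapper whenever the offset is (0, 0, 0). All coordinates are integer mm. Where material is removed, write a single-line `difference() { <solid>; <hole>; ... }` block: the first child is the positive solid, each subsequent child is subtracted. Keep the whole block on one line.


difference() { translate([464, 356, 0]) cube([2498, 223, 2619]); translate([1492, 356, 896]) cube([1056, 223, 1473]); }


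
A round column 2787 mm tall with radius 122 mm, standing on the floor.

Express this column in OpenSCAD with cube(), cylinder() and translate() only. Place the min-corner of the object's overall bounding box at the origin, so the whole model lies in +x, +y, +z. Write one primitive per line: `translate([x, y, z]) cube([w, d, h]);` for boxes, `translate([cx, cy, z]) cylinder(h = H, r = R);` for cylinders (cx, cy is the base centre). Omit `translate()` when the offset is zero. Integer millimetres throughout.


translate([122, 122, 0]) cylinder(h = 2787, r = 122);


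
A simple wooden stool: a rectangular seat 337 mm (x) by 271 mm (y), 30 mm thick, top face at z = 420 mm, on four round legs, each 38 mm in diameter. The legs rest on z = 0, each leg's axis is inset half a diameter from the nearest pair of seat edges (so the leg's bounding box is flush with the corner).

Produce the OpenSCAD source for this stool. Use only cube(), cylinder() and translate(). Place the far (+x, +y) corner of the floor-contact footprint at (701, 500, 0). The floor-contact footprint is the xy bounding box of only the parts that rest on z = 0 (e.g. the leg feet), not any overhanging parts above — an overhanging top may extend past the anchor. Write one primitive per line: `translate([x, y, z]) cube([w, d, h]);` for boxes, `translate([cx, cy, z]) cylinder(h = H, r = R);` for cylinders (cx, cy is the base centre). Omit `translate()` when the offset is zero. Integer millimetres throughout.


translate([364, 229, 390]) cube([337, 271, 30]);
translate([383, 248, 0]) cylinder(h = 390, r = 19);
translate([682, 248, 0]) cylinder(h = 390, r = 19);
translate([383, 481, 0]) cylinder(h = 390, r = 19);
translate([682, 481, 0]) cylinder(h = 390, r = 19);


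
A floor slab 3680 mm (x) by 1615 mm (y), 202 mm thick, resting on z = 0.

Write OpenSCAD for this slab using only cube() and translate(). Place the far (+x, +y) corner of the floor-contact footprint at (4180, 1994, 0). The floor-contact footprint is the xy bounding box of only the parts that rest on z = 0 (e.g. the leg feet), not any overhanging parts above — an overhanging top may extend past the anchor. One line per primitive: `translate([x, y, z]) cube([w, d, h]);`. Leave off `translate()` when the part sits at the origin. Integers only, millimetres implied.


translate([500, 379, 0]) cube([3680, 1615, 202]);


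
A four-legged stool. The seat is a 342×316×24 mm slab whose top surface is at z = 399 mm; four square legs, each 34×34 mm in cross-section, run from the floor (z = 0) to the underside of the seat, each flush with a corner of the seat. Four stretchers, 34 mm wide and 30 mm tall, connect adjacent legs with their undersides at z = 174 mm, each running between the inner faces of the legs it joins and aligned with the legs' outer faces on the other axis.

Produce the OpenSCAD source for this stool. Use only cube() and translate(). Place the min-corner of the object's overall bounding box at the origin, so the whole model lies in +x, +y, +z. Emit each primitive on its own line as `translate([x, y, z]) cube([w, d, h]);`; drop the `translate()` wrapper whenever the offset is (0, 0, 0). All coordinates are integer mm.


// leg_h = 399 - 24 = 375
// stretcher span = 342 - 2*34 = 274
translate([0, 0, 375]) cube([342, 316, 24]);
cube([34, 34, 375]);
translate([308, 0, 0]) cube([34, 34, 375]);
translate([0, 282, 0]) cube([34, 34, 375]);
translate([308, 282, 0]) cube([34, 34, 375]);
translate([34, 0, 174]) cube([274, 34, 30]);
translate([34, 282, 174]) cube([274, 34, 30]);
translate([0, 34, 174]) cube([34, 248, 30]);
translate([308, 34, 174]) cube([34, 248, 30]);


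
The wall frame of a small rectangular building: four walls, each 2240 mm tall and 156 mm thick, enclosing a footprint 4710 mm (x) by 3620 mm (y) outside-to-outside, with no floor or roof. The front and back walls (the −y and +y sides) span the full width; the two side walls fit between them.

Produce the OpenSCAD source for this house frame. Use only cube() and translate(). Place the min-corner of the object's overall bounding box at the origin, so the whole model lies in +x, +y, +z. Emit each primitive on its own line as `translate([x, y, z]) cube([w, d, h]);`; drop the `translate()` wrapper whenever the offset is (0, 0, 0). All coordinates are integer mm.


cube([4710, 156, 2240]);
translate([0, 3464, 0]) cube([4710, 156, 2240]);
translate([0, 156, 0]) cube([156, 3308, 2240]);
translate([4554, 156, 0]) cube([156, 3308, 2240]);


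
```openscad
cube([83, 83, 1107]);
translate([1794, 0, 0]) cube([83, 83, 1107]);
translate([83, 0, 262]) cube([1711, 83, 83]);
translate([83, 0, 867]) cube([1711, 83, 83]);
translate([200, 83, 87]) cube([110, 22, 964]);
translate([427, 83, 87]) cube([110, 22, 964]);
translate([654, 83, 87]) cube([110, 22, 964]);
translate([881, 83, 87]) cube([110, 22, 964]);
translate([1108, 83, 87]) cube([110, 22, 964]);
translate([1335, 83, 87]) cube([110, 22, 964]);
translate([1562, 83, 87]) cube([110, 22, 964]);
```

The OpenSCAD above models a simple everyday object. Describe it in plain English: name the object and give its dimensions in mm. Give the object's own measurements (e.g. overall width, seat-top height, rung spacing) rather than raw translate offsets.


A fence section. Two 83×83 mm posts, 1107 mm tall, stand on the floor with a clear span of 1711 mm between their inner faces. Two horizontal rails of 83×83 mm section span the gap between the posts with their undersides at z = 262 mm and z = 867 mm, flush with the posts' −y face. 7 pickets, each 110 mm wide, 22 mm thick and 964 mm tall, are fixed to the +y face of the rails with their bottoms at z = 87 mm, spaced across the span with a 117 mm gap after the −x post and between neighbouring pickets, with 122 mm left before the +x post.


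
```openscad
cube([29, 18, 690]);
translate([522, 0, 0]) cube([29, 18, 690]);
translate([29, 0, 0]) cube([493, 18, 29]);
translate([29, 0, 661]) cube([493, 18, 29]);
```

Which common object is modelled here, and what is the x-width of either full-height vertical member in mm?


A picture frame. The border width is 29 mm.

Four thin pieces enclosing a rectangular opening — a picture frame. The two full-height stiles are 690 mm tall; the top rail sits at z = 661 and is 29 mm tall, so the border above the opening is 690 − 661 = 29 mm, matching the stile x-width.


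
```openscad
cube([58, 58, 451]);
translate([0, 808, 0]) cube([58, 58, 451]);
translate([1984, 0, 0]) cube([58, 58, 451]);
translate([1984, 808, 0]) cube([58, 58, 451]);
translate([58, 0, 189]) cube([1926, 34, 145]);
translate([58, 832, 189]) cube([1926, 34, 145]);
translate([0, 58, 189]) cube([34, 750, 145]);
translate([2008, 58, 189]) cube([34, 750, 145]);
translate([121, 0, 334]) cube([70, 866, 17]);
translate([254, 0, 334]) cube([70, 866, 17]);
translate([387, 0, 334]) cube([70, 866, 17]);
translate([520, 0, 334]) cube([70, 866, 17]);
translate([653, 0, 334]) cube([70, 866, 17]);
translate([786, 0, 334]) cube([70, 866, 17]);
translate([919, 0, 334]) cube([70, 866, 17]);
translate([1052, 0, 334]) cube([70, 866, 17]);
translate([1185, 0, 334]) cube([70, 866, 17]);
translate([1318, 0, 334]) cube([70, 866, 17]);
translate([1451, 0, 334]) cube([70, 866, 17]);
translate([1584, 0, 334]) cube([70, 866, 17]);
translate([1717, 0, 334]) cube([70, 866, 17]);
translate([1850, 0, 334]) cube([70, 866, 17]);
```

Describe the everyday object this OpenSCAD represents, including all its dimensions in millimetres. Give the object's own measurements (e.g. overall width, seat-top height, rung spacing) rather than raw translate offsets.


A bed frame 2042 mm long (x) by 866 mm wide (y). Four 58×58 mm corner posts, 451 mm tall, at the corners of the footprint. Four rails of 34 mm thickness and 145 mm height run between adjacent posts with their undersides at z = 189 mm, their outer faces flush with the outside of the frame (the two x-running rails run between the posts' inner faces; the two y-running rails run between the posts' inner faces). 14 slats, each 70 mm wide (x) and 17 mm thick, lie across the top of the two x-running rails, running the full 866 mm width of the frame in y; along x they sit between the end posts with a 63 mm gap after the −x posts and between neighbouring slats, leaving 64 mm before the +x posts.


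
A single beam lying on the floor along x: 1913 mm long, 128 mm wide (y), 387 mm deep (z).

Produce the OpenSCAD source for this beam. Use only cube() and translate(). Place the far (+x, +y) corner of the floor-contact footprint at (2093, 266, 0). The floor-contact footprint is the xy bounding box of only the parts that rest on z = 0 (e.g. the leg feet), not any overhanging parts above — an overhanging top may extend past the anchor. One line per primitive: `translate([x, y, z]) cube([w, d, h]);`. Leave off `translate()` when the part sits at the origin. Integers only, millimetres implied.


translate([180, 138, 0]) cube([1913, 128, 387]);


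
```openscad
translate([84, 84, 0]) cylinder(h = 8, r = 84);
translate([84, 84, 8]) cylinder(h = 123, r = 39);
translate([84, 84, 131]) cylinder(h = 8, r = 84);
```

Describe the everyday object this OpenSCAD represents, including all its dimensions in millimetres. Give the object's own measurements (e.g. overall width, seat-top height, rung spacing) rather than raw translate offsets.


A spool: two coaxial disc flanges of radius 84 mm and thickness 8 mm, joined by a core cylinder of radius 39 mm and height 123 mm. The lower flange rests on z = 0 and the three cylinders share a vertical axis.
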